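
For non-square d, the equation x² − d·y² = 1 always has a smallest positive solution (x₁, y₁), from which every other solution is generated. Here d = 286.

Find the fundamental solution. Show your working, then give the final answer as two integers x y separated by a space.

√286 → a₀=16, period (1,10,3,3,2,3,3,10,1,32); ℓ=10 even so k=9
a_0=16:  p_0=16·1+0=16,  q_0=16·0+1=1
a_1=1:  p_1=1·16+1=17,  q_1=1·1+0=1
a_2=10:  p_2=10·17+16=186,  q_2=10·1+1=11
…
a_8=10:  p_8=10·49703+15102=512132,  q_8=10·2939+893=30283
a_9=1:  p_9=1·512132+49703=561835,  q_9=1·30283+2939=33222
fundamental: x₁=561835, y₁=33222  (since 315658567225 − 286·1103701284 = 1)

561835 33222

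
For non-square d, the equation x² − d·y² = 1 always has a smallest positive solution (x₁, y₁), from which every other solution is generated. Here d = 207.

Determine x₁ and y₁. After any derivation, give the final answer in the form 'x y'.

√207 → a₀=14, period (2,1,1,2,1,1,2,28); ℓ=8 even so k=7
step 0: (14, 1)  from 14·(1,0) + (0,1)
step 1: (29, 2)  from 2·(14,1) + (1,0)
…
step 3: (72, 5)  from 1·(43,3) + (29,2)
step 4: (187, 13)  from 2·(72,5) + (43,3)
step 5: (259, 18)  from 1·(187,13) + (72,5)
step 6: (446, 31)  from 1·(259,18) + (187,13)
step 7: (1151, 80)  from 2·(446,31) + (259,18)
→ (1151, 80).  Check: 1151²=1324801, 207·80²=1324800, difference 1.

1151 80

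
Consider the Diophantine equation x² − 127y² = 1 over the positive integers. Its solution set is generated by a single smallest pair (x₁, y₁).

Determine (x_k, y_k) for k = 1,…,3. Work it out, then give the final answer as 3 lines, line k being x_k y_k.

d=127: √d = [11; 3,1,2,2,7,11,7,2,2,1,3,22] (ℓ=12, even), read p_11/q_11
i=0: a=11 ⇒ p=11, q=1
i=1: a=3 ⇒ p=34, q=3
i=2: a=1 ⇒ p=45, q=4
…
i=5: a=7 ⇒ p=2175, q=193
i=6: a=11 ⇒ p=24218, q=2149
…
i=10: a=1 ⇒ p=1274561, q=113099
i=11: a=3 ⇒ p=4730624, q=419775
(x₁, y₁) = (4730624, 419775);  4730624² − 127·419775² = 1 ✓
(x_2, y_2) = (4730624·4730624 + 127·419775·419775, 4730624·419775 + 419775·4730624) = (44757606858751, 3971595379200)
(x_3, y_3) = (4730624·44757606858751 + 127·419775·3971595379200, 4730624·3971595379200 + 419775·44757606858751) = (423462818377139450624, 37576248838264821825)

4730624 419775
44757606858751 3971595379200
423462818377139450624 37576248838264821825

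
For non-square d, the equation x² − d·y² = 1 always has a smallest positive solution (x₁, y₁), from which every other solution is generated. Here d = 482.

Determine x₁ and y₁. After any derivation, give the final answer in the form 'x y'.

483 22

√482 → a₀=21, period (1,20,1,42); ℓ=4 even so k=3
step 0: (21, 1)  from 21·(1,0) + (0,1)
…
step 2: (461, 21)  from 20·(22,1) + (21,1)
step 3: (483, 22)  from 1·(461,21) + (22,1)
fundamental: x₁=483, y₁=22  (since 233289 − 482·484 = 1)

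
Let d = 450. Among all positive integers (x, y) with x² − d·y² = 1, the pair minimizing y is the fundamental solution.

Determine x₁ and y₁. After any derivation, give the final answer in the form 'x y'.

d=450: √d = [21; 4,1,2,4,2,1,4,42] (ℓ=8, even), read p_7/q_7
i=0: a=21 ⇒ p=21, q=1
…
i=4: a=4 ⇒ p=1294, q=61
…
i=6: a=1 ⇒ p=4179, q=197
i=7: a=4 ⇒ p=19601, q=924
→ (19601, 924).  Check: 19601²=384199201, 450·924²=384199200, difference 1.

19601 924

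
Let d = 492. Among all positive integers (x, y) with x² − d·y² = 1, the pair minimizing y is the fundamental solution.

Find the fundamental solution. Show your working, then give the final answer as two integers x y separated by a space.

29767 1342

√492 → a₀=22, period (5,1,1,10,1,1,5,44); ℓ=8 even so k=7
step 0: (22, 1)  from 22·(1,0) + (0,1)
…
step 2: (133, 6)  from 1·(111,5) + (22,1)
step 3: (244, 11)  from 1·(133,6) + (111,5)
…
step 5: (2817, 127)  from 1·(2573,116) + (244,11)
step 6: (5390, 243)  from 1·(2817,127) + (2573,116)
step 7: (29767, 1342)  from 5·(5390,243) + (2817,127)
fundamental: x₁=29767, y₁=1342  (since 886074289 − 492·1800964 = 1)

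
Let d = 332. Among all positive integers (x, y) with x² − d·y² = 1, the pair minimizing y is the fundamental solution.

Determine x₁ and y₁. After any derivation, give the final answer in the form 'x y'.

13447 738

√332 = [18; 4,1,1,8,1,1,4,36, …], period ℓ=8 (even) → k=7
k=0  a_k=18  p_k/q_k = 18/1
…
k=4  a_k=8  p_k/q_k = 1403/77
…
k=6  a_k=1  p_k/q_k = 2970/163
k=7  a_k=4  p_k/q_k = 13447/738
fundamental: x₁=13447, y₁=738  (since 180821809 − 332·544644 = 1)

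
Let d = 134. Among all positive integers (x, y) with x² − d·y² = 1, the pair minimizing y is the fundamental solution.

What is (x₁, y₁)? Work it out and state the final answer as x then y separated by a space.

145925 12606

√134 = [11; 1,1,2,1,3,…,1,1,22, …], period ℓ=14 (even) → k=13
a_0=11:  p_0=11·1+0=11,  q_0=11·0+1=1
a_1=1:  p_1=1·11+1=12,  q_1=1·1+0=1
…
a_3=2:  p_3=2·23+12=58,  q_3=2·2+1=5
a_4=1:  p_4=1·58+23=81,  q_4=1·5+2=7
a_5=3:  p_5=3·81+58=301,  q_5=3·7+5=26
a_6=1:  p_6=1·301+81=382,  q_6=1·26+7=33
a_7=10:  p_7=10·382+301=4121,  q_7=10·33+26=356
a_8=1:  p_8=1·4121+382=4503,  q_8=1·356+33=389
a_9=3:  p_9=3·4503+4121=17630,  q_9=3·389+356=1523
…
a_11=2:  p_11=2·22133+17630=61896,  q_11=2·1912+1523=5347
a_12=1:  p_12=1·61896+22133=84029,  q_12=1·5347+1912=7259
a_13=1:  p_13=1·84029+61896=145925,  q_13=1·7259+5347=12606
(x₁, y₁) = (145925, 12606);  145925² − 134·12606² = 1 ✓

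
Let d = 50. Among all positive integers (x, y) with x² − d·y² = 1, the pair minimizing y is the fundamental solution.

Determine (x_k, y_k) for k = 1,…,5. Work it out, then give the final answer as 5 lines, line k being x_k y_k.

99 14
19601 2772
3880899 548842
768398401 108667944
152139002499 21515704070

d=50: √d = [7; 14] (ℓ=1, odd), read p_1/q_1
step 0: (7, 1)  from 7·(1,0) + (0,1)
step 1: (99, 14)  from 14·(7,1) + (1,0)
→ (99, 14).  Check: 99²=9801, 50·14²=9800, difference 1.
k=2:  x_2 = 99·99+50·14·14 = 19601,  y_2 = 99·14+14·99 = 2772
k=3:  x_3 = 99·19601+50·14·2772 = 3880899,  y_3 = 99·2772+14·19601 = 548842
k=4:  x_4 = 99·3880899+50·14·548842 = 768398401,  y_4 = 99·548842+14·3880899 = 108667944
k=5:  x_5 = 99·768398401+50·14·108667944 = 152139002499,  y_5 = 99·108667944+14·768398401 = 21515704070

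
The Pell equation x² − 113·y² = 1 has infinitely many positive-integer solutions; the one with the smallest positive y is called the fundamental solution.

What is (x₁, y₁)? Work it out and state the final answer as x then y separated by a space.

√113 = [10; 1,1,1,2,2,1,1,1,20, …], period ℓ=9 (odd) → k=17
a_0=10:  p_0=10·1+0=10,  q_0=10·0+1=1
a_1=1:  p_1=1·10+1=11,  q_1=1·1+0=1
…
a_3=1:  p_3=1·21+11=32,  q_3=1·2+1=3
…
a_5=2:  p_5=2·85+32=202,  q_5=2·8+3=19
a_6=1:  p_6=1·202+85=287,  q_6=1·19+8=27
…
a_8=1:  p_8=1·489+287=776,  q_8=1·46+27=73
a_9=20:  p_9=20·776+489=16009,  q_9=20·73+46=1506
a_10=1:  p_10=1·16009+776=16785,  q_10=1·1506+73=1579
a_11=1:  p_11=1·16785+16009=32794,  q_11=1·1579+1506=3085
a_12=1:  p_12=1·32794+16785=49579,  q_12=1·3085+1579=4664
a_13=2:  p_13=2·49579+32794=131952,  q_13=2·4664+3085=12413
…
a_15=1:  p_15=1·313483+131952=445435,  q_15=1·29490+12413=41903
a_16=1:  p_16=1·445435+313483=758918,  q_16=1·41903+29490=71393
a_17=1:  p_17=1·758918+445435=1204353,  q_17=1·71393+41903=113296
fundamental: x₁=1204353, y₁=113296  (since 1450466148609 − 113·12835983616 = 1)

1204353 113296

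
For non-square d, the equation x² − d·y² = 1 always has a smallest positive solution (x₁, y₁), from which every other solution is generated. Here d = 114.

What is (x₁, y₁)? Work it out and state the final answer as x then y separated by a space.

√114 = [10; 1,2,10,2,1,20, …], period ℓ=6 (even) → k=5
i=0: a=10 ⇒ p=10, q=1
…
i=4: a=2 ⇒ p=694, q=65
i=5: a=1 ⇒ p=1025, q=96
fundamental: x₁=1025, y₁=96  (since 1050625 − 114·9216 = 1)

1025 96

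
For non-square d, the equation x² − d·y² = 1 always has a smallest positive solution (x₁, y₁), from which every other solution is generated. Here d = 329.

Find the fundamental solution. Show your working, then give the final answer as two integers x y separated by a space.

2376415 131016

√329 = [18; 7,4,2,1,1,4,1,1,2,4,7,36, …], period ℓ=12 (even) → k=11
k=0  a_k=18  p_k/q_k = 18/1
k=1  a_k=7  p_k/q_k = 127/7
…
k=3  a_k=2  p_k/q_k = 1179/65
k=4  a_k=1  p_k/q_k = 1705/94
k=5  a_k=1  p_k/q_k = 2884/159
k=6  a_k=4  p_k/q_k = 13241/730
k=7  a_k=1  p_k/q_k = 16125/889
…
k=9  a_k=2  p_k/q_k = 74857/4127
k=10  a_k=4  p_k/q_k = 328794/18127
k=11  a_k=7  p_k/q_k = 2376415/131016
→ (2376415, 131016).  Check: 2376415²=5647348252225, 329·131016²=5647348252224, difference 1.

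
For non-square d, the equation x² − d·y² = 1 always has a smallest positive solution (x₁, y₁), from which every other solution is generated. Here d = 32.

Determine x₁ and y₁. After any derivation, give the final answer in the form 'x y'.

√32 = [5; 1,1,1,10, …], period ℓ=4 (even) → k=3
i=0: a=5 ⇒ p=5, q=1
i=1: a=1 ⇒ p=6, q=1
i=2: a=1 ⇒ p=11, q=2
i=3: a=1 ⇒ p=17, q=3
(x₁, y₁) = (17, 3);  17² − 32·3² = 1 ✓

17 3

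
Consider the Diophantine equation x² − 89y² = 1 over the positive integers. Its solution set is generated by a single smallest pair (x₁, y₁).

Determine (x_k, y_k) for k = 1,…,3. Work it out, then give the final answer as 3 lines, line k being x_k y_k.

√89 = [9; 2,3,3,2,18, …], period ℓ=5 (odd) → k=9
a_0=9:  p_0=9·1+0=9,  q_0=9·0+1=1
a_1=2:  p_1=2·9+1=19,  q_1=2·1+0=2
a_2=3:  p_2=3·19+9=66,  q_2=3·2+1=7
a_3=3:  p_3=3·66+19=217,  q_3=3·7+2=23
a_4=2:  p_4=2·217+66=500,  q_4=2·23+7=53
a_5=18:  p_5=18·500+217=9217,  q_5=18·53+23=977
a_6=2:  p_6=2·9217+500=18934,  q_6=2·977+53=2007
…
a_8=3:  p_8=3·66019+18934=216991,  q_8=3·6998+2007=23001
a_9=2:  p_9=2·216991+66019=500001,  q_9=2·23001+6998=53000
→ (500001, 53000).  Check: 500001²=250001000001, 89·53000²=250001000000, difference 1.
(x_2, y_2) = (500001·500001 + 89·53000·53000, 500001·53000 + 53000·500001) = (500002000001, 53000106000)
(x_3, y_3) = (500001·500002000001 + 89·53000·53000106000, 500001·53000106000 + 53000·500002000001) = (500003000004500001, 53000212000159000)

500001 53000
500002000001 53000106000
500003000004500001 53000212000159000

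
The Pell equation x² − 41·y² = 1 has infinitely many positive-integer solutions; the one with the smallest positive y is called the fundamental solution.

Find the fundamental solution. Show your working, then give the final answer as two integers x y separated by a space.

√41 = [6; 2,2,12, …], period ℓ=3 (odd) → k=5
k=0  a_k=6  p_k/q_k = 6/1
k=1  a_k=2  p_k/q_k = 13/2
…
k=3  a_k=12  p_k/q_k = 397/62
k=4  a_k=2  p_k/q_k = 826/129
k=5  a_k=2  p_k/q_k = 2049/320
fundamental: x₁=2049, y₁=320  (since 4198401 − 41·102400 = 1)

2049 320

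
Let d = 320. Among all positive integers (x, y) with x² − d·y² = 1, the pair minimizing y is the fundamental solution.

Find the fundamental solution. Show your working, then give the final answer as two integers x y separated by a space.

161 9

√320 → a₀=17, period (1,7,1,34); ℓ=4 even so k=3
k=0  a_k=17  p_k/q_k = 17/1
…
k=2  a_k=7  p_k/q_k = 143/8
k=3  a_k=1  p_k/q_k = 161/9
→ (161, 9).  Check: 161²=25921, 320·9²=25920, difference 1.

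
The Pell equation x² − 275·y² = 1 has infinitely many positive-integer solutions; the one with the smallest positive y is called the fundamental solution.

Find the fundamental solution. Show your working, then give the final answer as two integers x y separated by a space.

199 12

d=275: √d = [16; 1,1,2,1,1,32] (ℓ=6, even), read p_5/q_5
i=0: a=16 ⇒ p=16, q=1
i=1: a=1 ⇒ p=17, q=1
i=2: a=1 ⇒ p=33, q=2
i=3: a=2 ⇒ p=83, q=5
i=4: a=1 ⇒ p=116, q=7
i=5: a=1 ⇒ p=199, q=12
→ (199, 12).  Check: 199²=39601, 275·12²=39600, difference 1.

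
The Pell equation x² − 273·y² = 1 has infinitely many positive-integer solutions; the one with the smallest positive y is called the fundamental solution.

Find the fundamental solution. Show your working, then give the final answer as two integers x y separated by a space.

d=273: √d = [16; 1,1,10,1,1,32] (ℓ=6, even), read p_5/q_5
a_0=16:  p_0=16·1+0=16,  q_0=16·0+1=1
…
a_4=1:  p_4=1·347+33=380,  q_4=1·21+2=23
a_5=1:  p_5=1·380+347=727,  q_5=1·23+21=44
(x₁, y₁) = (727, 44);  727² − 273·44² = 1 ✓

727 44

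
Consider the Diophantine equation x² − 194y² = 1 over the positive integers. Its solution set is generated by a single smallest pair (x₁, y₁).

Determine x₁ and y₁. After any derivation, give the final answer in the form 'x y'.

d=194: √d = [13; 1,12,1,26] (ℓ=4, even), read p_3/q_3
i=0: a=13 ⇒ p=13, q=1
i=1: a=1 ⇒ p=14, q=1
i=2: a=12 ⇒ p=181, q=13
i=3: a=1 ⇒ p=195, q=14
fundamental: x₁=195, y₁=14  (since 38025 − 194·196 = 1)

195 14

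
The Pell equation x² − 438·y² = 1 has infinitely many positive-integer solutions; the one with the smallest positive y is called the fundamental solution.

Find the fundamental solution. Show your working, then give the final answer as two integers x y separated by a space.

d=438: √d = [20; 1,12,1,40] (ℓ=4, even), read p_3/q_3
i=0: a=20 ⇒ p=20, q=1
i=1: a=1 ⇒ p=21, q=1
i=2: a=12 ⇒ p=272, q=13
i=3: a=1 ⇒ p=293, q=14
(x₁, y₁) = (293, 14);  293² − 438·14² = 1 ✓

293 14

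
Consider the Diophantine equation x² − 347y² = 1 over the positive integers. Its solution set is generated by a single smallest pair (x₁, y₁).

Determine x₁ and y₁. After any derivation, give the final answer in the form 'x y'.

641602 34443

√347 = [18; 1,1,1,2,4,…,1,1,36, …], period ℓ=14 (even) → k=13
k=0  a_k=18  p_k/q_k = 18/1
k=1  a_k=1  p_k/q_k = 19/1
k=2  a_k=1  p_k/q_k = 37/2
…
k=5  a_k=4  p_k/q_k = 652/35
k=6  a_k=1  p_k/q_k = 801/43
…
k=9  a_k=4  p_k/q_k = 74549/4002
k=10  a_k=2  p_k/q_k = 164168/8813
k=11  a_k=1  p_k/q_k = 238717/12815
k=12  a_k=1  p_k/q_k = 402885/21628
k=13  a_k=1  p_k/q_k = 641602/34443
→ (641602, 34443).  Check: 641602²=411653126404, 347·34443²=411653126403, difference 1.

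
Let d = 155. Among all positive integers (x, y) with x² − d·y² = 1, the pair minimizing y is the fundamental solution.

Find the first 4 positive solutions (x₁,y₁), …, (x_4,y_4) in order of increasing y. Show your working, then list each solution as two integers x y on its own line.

√155 → a₀=12, period (2,4,2,24); ℓ=4 even so k=3
k=0  a_k=12  p_k/q_k = 12/1
k=1  a_k=2  p_k/q_k = 25/2
k=2  a_k=4  p_k/q_k = 112/9
k=3  a_k=2  p_k/q_k = 249/20
(x₁, y₁) = (249, 20);  249² − 155·20² = 1 ✓
(x_2, y_2) = (249·249 + 155·20·20, 249·20 + 20·249) = (124001, 9960)
(x_3, y_3) = (249·124001 + 155·20·9960, 249·9960 + 20·124001) = (61752249, 4960060)
(x_4, y_4) = (249·61752249 + 155·20·4960060, 249·4960060 + 20·61752249) = (30752496001, 2470099920)

249 20
124001 9960
61752249 4960060
30752496001 2470099920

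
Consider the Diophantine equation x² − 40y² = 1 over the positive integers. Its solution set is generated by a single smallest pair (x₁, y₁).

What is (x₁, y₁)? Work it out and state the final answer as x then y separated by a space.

19 3

[6; 3,12] for √40; ℓ=2 ⇒ convergent index 1
k=0  a_k=6  p_k/q_k = 6/1
k=1  a_k=3  p_k/q_k = 19/3
(x₁, y₁) = (19, 3);  19² − 40·3² = 1 ✓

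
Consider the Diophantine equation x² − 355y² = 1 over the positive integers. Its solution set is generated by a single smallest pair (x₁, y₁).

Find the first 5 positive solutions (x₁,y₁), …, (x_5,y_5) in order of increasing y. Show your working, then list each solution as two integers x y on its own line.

d=355: √d = [18; 1,5,3,3,1,6,1,3,3,5,1,36] (ℓ=12, even), read p_11/q_11
a_0=18:  p_0=18·1+0=18,  q_0=18·0+1=1
a_1=1:  p_1=1·18+1=19,  q_1=1·1+0=1
a_2=5:  p_2=5·19+18=113,  q_2=5·1+1=6
a_3=3:  p_3=3·113+19=358,  q_3=3·6+1=19
…
a_6=6:  p_6=6·1545+1187=10457,  q_6=6·82+63=555
…
a_8=3:  p_8=3·12002+10457=46463,  q_8=3·637+555=2466
a_9=3:  p_9=3·46463+12002=151391,  q_9=3·2466+637=8035
a_10=5:  p_10=5·151391+46463=803418,  q_10=5·8035+2466=42641
a_11=1:  p_11=1·803418+151391=954809,  q_11=1·42641+8035=50676
fundamental: x₁=954809, y₁=50676  (since 911660226481 − 355·2568056976 = 1)
(x_2, y_2) = (954809·954809 + 355·50676·50676, 954809·50676 + 50676·954809) = (1823320452961, 96771801768)
(x_3, y_3) = (954809·1823320452961 + 355·50676·96771801768, 954809·96771801768 + 50676·1823320452961) = (3481845556741524089, 184797174548553948)
(x_4, y_4) = (954809·3481845556741524089 + 355·50676·184797174548553948, 954809·184797174548553948 + 50676·3481845556741524089) = (6648994948371812427335041, 352892010866963721270096)
(x_5, y_5) = (954809·6648994948371812427335041 + 355·50676·352892010866963721270096, 954809·352892010866963721270096 + 50676·6648994948371812427335041) = (12697040435316401858305944800249, 673888936007564730309809629380)

954809 50676
1823320452961 96771801768
3481845556741524089 184797174548553948
6648994948371812427335041 352892010866963721270096
12697040435316401858305944800249 673888936007564730309809629380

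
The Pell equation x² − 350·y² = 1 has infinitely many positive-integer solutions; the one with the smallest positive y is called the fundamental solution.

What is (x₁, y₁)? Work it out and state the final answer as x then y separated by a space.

d=350: √d = [18; 1,2,2,2,1,36] (ℓ=6, even), read p_5/q_5
a_0=18:  p_0=18·1+0=18,  q_0=18·0+1=1
…
a_4=2:  p_4=2·131+56=318,  q_4=2·7+3=17
a_5=1:  p_5=1·318+131=449,  q_5=1·17+7=24
→ (449, 24).  Check: 449²=201601, 350·24²=201600, difference 1.

449 24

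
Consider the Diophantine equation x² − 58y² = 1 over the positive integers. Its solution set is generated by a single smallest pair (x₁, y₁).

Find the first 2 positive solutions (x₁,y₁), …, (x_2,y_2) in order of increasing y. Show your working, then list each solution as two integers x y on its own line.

19603 2574
768555217 100916244

√58 = [7; 1,1,1,1,1,1,14, …], period ℓ=7 (odd) → k=13
k=0  a_k=7  p_k/q_k = 7/1
k=1  a_k=1  p_k/q_k = 8/1
k=2  a_k=1  p_k/q_k = 15/2
k=3  a_k=1  p_k/q_k = 23/3
k=4  a_k=1  p_k/q_k = 38/5
k=5  a_k=1  p_k/q_k = 61/8
k=6  a_k=1  p_k/q_k = 99/13
…
k=8  a_k=1  p_k/q_k = 1546/203
k=9  a_k=1  p_k/q_k = 2993/393
k=10  a_k=1  p_k/q_k = 4539/596
…
k=12  a_k=1  p_k/q_k = 12071/1585
k=13  a_k=1  p_k/q_k = 19603/2574
→ (19603, 2574).  Check: 19603²=384277609, 58·2574²=384277608, difference 1.
(x_2, y_2) = (19603·19603 + 58·2574·2574, 19603·2574 + 2574·19603) = (768555217, 100916244)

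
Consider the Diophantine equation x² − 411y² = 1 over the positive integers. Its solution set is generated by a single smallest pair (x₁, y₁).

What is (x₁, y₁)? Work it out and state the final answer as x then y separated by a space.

49730 2453

d=411: √d = [20; 3,1,1,1,19,1,1,1,3,40] (ℓ=10, even), read p_9/q_9
i=0: a=20 ⇒ p=20, q=1
…
i=2: a=1 ⇒ p=81, q=4
i=3: a=1 ⇒ p=142, q=7
…
i=5: a=19 ⇒ p=4379, q=216
…
i=8: a=1 ⇒ p=13583, q=670
i=9: a=3 ⇒ p=49730, q=2453
→ (49730, 2453).  Check: 49730²=2473072900, 411·2453²=2473072899, difference 1.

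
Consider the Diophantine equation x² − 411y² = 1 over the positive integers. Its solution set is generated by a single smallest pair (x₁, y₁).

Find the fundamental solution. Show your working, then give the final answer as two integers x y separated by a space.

[20; 3,1,1,1,19,1,1,1,3,40] for √411; ℓ=10 ⇒ convergent index 9
k=0  a_k=20  p_k/q_k = 20/1
k=1  a_k=3  p_k/q_k = 61/3
…
k=4  a_k=1  p_k/q_k = 223/11
k=5  a_k=19  p_k/q_k = 4379/216
…
k=7  a_k=1  p_k/q_k = 8981/443
k=8  a_k=1  p_k/q_k = 13583/670
k=9  a_k=3  p_k/q_k = 49730/2453
→ (49730, 2453).  Check: 49730²=2473072900, 411·2453²=2473072899, difference 1.

49730 2453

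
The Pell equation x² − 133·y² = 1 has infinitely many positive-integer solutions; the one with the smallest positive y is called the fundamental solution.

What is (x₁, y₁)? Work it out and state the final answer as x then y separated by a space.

2588599 224460

[11; 1,1,7,5,1,…,1,1,22] for √133; ℓ=16 ⇒ convergent index 15
k=0  a_k=11  p_k/q_k = 11/1
…
k=2  a_k=1  p_k/q_k = 23/2
…
k=6  a_k=1  p_k/q_k = 1949/169
…
k=9  a_k=1  p_k/q_k = 10979/952
…
k=12  a_k=5  p_k/q_k = 168583/14618
…
k=14  a_k=1  p_k/q_k = 1378591/119539
k=15  a_k=1  p_k/q_k = 2588599/224460
→ (2588599, 224460).  Check: 2588599²=6700844782801, 133·224460²=6700844782800, difference 1.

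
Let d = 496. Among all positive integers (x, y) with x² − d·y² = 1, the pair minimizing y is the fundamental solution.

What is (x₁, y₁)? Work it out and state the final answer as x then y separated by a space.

4620799 207480

[22; 3,1,2,4,1,…,1,3,44] for √496; ℓ=16 ⇒ convergent index 15
step 0: (22, 1)  from 22·(1,0) + (0,1)
…
step 6: (2383, 107)  from 1·(1314,59) + (1069,48)
…
step 9: (35166, 1579)  from 2·(14543,653) + (6080,273)
…
step 12: (389209, 17476)  from 4·(84875,3811) + (49709,2232)
…
step 14: (1252502, 56239)  from 1·(863293,38763) + (389209,17476)
step 15: (4620799, 207480)  from 3·(1252502,56239) + (863293,38763)
fundamental: x₁=4620799, y₁=207480  (since 21351783398401 − 496·43047950400 = 1)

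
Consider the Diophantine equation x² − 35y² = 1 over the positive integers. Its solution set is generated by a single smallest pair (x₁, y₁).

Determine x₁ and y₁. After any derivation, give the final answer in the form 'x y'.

6 1

[5; 1,10] for √35; ℓ=2 ⇒ convergent index 1
k=0  a_k=5  p_k/q_k = 5/1
k=1  a_k=1  p_k/q_k = 6/1
→ (6, 1).  Check: 6²=36, 35·1²=35, difference 1.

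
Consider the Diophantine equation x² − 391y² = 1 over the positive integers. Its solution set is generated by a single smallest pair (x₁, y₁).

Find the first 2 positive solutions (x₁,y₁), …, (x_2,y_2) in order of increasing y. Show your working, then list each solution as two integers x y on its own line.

[19; 1,3,2,2,1,…,3,1,38] for √391; ℓ=16 ⇒ convergent index 15
i=0: a=19 ⇒ p=19, q=1
…
i=2: a=3 ⇒ p=79, q=4
…
i=7: a=2 ⇒ p=2709, q=137
…
i=9: a=2 ⇒ p=107747, q=5449
…
i=14: a=3 ⇒ p=5678083, q=287153
i=15: a=1 ⇒ p=7338680, q=371133
→ (7338680, 371133).  Check: 7338680²=53856224142400, 391·371133²=53856224142399, difference 1.
n=2: (7338680,371133)∘(7338680,371133) = (7338680·7338680+391·371133·371133, 7338680·371133+371133·7338680) = (107712448284799,5447252648880)

7338680 371133
107712448284799 5447252648880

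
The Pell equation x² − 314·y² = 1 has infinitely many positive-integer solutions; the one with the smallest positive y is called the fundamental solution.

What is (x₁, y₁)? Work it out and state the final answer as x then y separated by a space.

392499 22150

[17; 1,2,1,1,2,1,34] for √314; ℓ=7 ⇒ convergent index 13
i=0: a=17 ⇒ p=17, q=1
…
i=2: a=2 ⇒ p=53, q=3
i=3: a=1 ⇒ p=71, q=4
…
i=11: a=1 ⇒ p=109882, q=6201
i=12: a=2 ⇒ p=282617, q=15949
i=13: a=1 ⇒ p=392499, q=22150
→ (392499, 22150).  Check: 392499²=154055465001, 314·22150²=154055465000, difference 1.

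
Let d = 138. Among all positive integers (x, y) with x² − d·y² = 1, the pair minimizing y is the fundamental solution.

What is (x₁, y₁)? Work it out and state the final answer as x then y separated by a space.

47 4

√138 → a₀=11, period (1,2,1,22); ℓ=4 even so k=3
i=0: a=11 ⇒ p=11, q=1
i=1: a=1 ⇒ p=12, q=1
i=2: a=2 ⇒ p=35, q=3
i=3: a=1 ⇒ p=47, q=4
fundamental: x₁=47, y₁=4  (since 2209 − 138·16 = 1)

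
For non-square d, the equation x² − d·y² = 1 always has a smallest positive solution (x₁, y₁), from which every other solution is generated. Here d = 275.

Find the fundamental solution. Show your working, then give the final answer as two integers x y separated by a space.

√275 → a₀=16, period (1,1,2,1,1,32); ℓ=6 even so k=5
i=0: a=16 ⇒ p=16, q=1
…
i=4: a=1 ⇒ p=116, q=7
i=5: a=1 ⇒ p=199, q=12
(x₁, y₁) = (199, 12);  199² − 275·12² = 1 ✓

199 12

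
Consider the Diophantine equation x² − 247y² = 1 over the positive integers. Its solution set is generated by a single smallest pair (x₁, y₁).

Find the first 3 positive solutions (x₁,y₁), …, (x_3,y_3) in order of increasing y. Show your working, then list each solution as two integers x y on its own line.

√247 → a₀=15, period (1,2,1,1,9,1,9,1,1,2,1,30); ℓ=12 even so k=11
i=0: a=15 ⇒ p=15, q=1
i=1: a=1 ⇒ p=16, q=1
i=2: a=2 ⇒ p=47, q=3
i=3: a=1 ⇒ p=63, q=4
i=4: a=1 ⇒ p=110, q=7
i=5: a=9 ⇒ p=1053, q=67
i=6: a=1 ⇒ p=1163, q=74
i=7: a=9 ⇒ p=11520, q=733
…
i=10: a=2 ⇒ p=61089, q=3887
i=11: a=1 ⇒ p=85292, q=5427
fundamental: x₁=85292, y₁=5427  (since 7274725264 − 247·29452329 = 1)
(x_2, y_2) = (85292·85292 + 247·5427·5427, 85292·5427 + 5427·85292) = (14549450527, 925759368)
(x_3, y_3) = (85292·14549450527 + 247·5427·925759368, 85292·925759368 + 5427·14549450527) = (2481903468612476, 157919736025485)

85292 5427
14549450527 925759368
2481903468612476 157919736025485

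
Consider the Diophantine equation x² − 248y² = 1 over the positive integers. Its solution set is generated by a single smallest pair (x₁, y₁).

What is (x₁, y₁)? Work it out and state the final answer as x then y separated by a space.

63 4

d=248: √d = [15; 1,2,1,30] (ℓ=4, even), read p_3/q_3
i=0: a=15 ⇒ p=15, q=1
i=1: a=1 ⇒ p=16, q=1
i=2: a=2 ⇒ p=47, q=3
i=3: a=1 ⇒ p=63, q=4
fundamental: x₁=63, y₁=4  (since 3969 − 248·16 = 1)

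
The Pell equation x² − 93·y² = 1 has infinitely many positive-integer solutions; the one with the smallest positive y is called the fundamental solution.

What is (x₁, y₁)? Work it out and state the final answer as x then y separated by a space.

12151 1260

√93 = [9; 1,1,1,4,6,4,1,1,1,18, …], period ℓ=10 (even) → k=9
k=0  a_k=9  p_k/q_k = 9/1
k=1  a_k=1  p_k/q_k = 10/1
…
k=3  a_k=1  p_k/q_k = 29/3
k=4  a_k=4  p_k/q_k = 135/14
k=5  a_k=6  p_k/q_k = 839/87
k=6  a_k=4  p_k/q_k = 3491/362
k=7  a_k=1  p_k/q_k = 4330/449
k=8  a_k=1  p_k/q_k = 7821/811
k=9  a_k=1  p_k/q_k = 12151/1260
→ (12151, 1260).  Check: 12151²=147646801, 93·1260²=147646800, difference 1.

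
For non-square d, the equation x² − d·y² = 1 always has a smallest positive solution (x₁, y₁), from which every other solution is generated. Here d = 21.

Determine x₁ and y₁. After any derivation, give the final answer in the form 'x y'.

√21 → a₀=4, period (1,1,2,1,1,8); ℓ=6 even so k=5
a_0=4:  p_0=4·1+0=4,  q_0=4·0+1=1
a_1=1:  p_1=1·4+1=5,  q_1=1·1+0=1
a_2=1:  p_2=1·5+4=9,  q_2=1·1+1=2
a_3=2:  p_3=2·9+5=23,  q_3=2·2+1=5
a_4=1:  p_4=1·23+9=32,  q_4=1·5+2=7
a_5=1:  p_5=1·32+23=55,  q_5=1·7+5=12
(x₁, y₁) = (55, 12);  55² − 21·12² = 1 ✓

55 12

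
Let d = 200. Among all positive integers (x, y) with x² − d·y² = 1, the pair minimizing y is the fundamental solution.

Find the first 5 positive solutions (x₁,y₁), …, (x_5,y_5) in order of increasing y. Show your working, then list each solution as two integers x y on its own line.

√200 → a₀=14, period (7,28); ℓ=2 even so k=1
step 0: (14, 1)  from 14·(1,0) + (0,1)
step 1: (99, 7)  from 7·(14,1) + (1,0)
fundamental: x₁=99, y₁=7  (since 9801 − 200·49 = 1)
(99+7√200)^2 = 19601 + 1386√200
(99+7√200)^3 = 3880899 + 274421√200
(99+7√200)^4 = 768398401 + 54333972√200
(99+7√200)^5 = 152139002499 + 10757852035√200

99 7
19601 1386
3880899 274421
768398401 54333972
152139002499 10757852035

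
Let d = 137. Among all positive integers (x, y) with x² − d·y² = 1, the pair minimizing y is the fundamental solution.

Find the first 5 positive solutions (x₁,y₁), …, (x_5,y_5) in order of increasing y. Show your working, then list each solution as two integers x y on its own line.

[11; 1,2,2,1,1,2,2,1,22] for √137; ℓ=9 ⇒ convergent index 17
a_0=11:  p_0=11·1+0=11,  q_0=11·0+1=1
…
a_3=2:  p_3=2·35+12=82,  q_3=2·3+1=7
…
a_5=1:  p_5=1·117+82=199,  q_5=1·10+7=17
…
a_7=2:  p_7=2·515+199=1229,  q_7=2·44+17=105
…
a_9=22:  p_9=22·1744+1229=39597,  q_9=22·149+105=3383
a_10=1:  p_10=1·39597+1744=41341,  q_10=1·3383+149=3532
a_11=2:  p_11=2·41341+39597=122279,  q_11=2·3532+3383=10447
a_12=2:  p_12=2·122279+41341=285899,  q_12=2·10447+3532=24426
a_13=1:  p_13=1·285899+122279=408178,  q_13=1·24426+10447=34873
a_14=1:  p_14=1·408178+285899=694077,  q_14=1·34873+24426=59299
…
a_16=2:  p_16=2·1796332+694077=4286741,  q_16=2·153471+59299=366241
a_17=1:  p_17=1·4286741+1796332=6083073,  q_17=1·366241+153471=519712
(x₁, y₁) = (6083073, 519712);  6083073² − 137·519712² = 1 ✓
n=2: (6083073,519712)∘(6083073,519712) = (6083073·6083073+137·519712·519712, 6083073·519712+519712·6083073) = (74007554246657,6322892069952)
n=3: (74007554246657,6322892069952)∘(6083073,519712) = (6083073·74007554246657+137·519712·6322892069952, 6083073·6322892069952+519712·74007554246657) = (900386710067742990849,76925228065277725280)
n=4: (900386710067742990849,76925228065277725280)∘(6083073,519712) = (6083073·900386710067742990849+137·519712·76925228065277725280, 6083073·76925228065277725280+519712·900386710067742990849) = (10954236171143757109591351297,935883555725460013412300928)
n=5: (10954236171143757109591351297,935883555725460013412300928)∘(6083073,519712) = (6083073·10954236171143757109591351297+137·519712·935883555725460013412300928, 6083073·935883555725460013412300928+519712·10954236171143757109591351297) = (133270836576615035597116312473600513,11386095977955005515107946008258208)

6083073 519712
74007554246657 6322892069952
900386710067742990849 76925228065277725280
10954236171143757109591351297 935883555725460013412300928
133270836576615035597116312473600513 11386095977955005515107946008258208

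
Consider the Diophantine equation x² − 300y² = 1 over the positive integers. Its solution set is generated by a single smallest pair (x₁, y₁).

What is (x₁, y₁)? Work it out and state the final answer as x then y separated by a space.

1351 78

d=300: √d = [17; 3,8,3,34] (ℓ=4, even), read p_3/q_3
step 0: (17, 1)  from 17·(1,0) + (0,1)
step 1: (52, 3)  from 3·(17,1) + (1,0)
step 2: (433, 25)  from 8·(52,3) + (17,1)
step 3: (1351, 78)  from 3·(433,25) + (52,3)
fundamental: x₁=1351, y₁=78  (since 1825201 − 300·6084 = 1)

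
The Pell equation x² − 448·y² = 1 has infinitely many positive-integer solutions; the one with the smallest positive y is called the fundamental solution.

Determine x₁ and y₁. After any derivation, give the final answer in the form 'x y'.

√448 → a₀=21, period (6,42); ℓ=2 even so k=1
i=0: a=21 ⇒ p=21, q=1
i=1: a=6 ⇒ p=127, q=6
(x₁, y₁) = (127, 6);  127² − 448·6² = 1 ✓

127 6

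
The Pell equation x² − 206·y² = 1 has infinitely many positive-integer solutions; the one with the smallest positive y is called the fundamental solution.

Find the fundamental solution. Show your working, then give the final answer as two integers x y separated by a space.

d=206: √d = [14; 2,1,5,14,5,1,2,28] (ℓ=8, even), read p_7/q_7
i=0: a=14 ⇒ p=14, q=1
…
i=6: a=1 ⇒ p=20998, q=1463
i=7: a=2 ⇒ p=59535, q=4148
fundamental: x₁=59535, y₁=4148  (since 3544416225 − 206·17205904 = 1)

59535 4148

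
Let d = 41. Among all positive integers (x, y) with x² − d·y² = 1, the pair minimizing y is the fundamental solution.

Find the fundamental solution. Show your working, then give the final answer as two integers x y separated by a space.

2049 320

√41 = [6; 2,2,12, …], period ℓ=3 (odd) → k=5
k=0  a_k=6  p_k/q_k = 6/1
k=1  a_k=2  p_k/q_k = 13/2
…
k=4  a_k=2  p_k/q_k = 826/129
k=5  a_k=2  p_k/q_k = 2049/320
(x₁, y₁) = (2049, 320);  2049² − 41·320² = 1 ✓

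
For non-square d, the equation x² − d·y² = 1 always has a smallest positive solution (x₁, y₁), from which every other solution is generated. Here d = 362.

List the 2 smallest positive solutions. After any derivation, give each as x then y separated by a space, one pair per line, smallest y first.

d=362: √d = [19; 38] (ℓ=1, odd), read p_1/q_1
k=0  a_k=19  p_k/q_k = 19/1
k=1  a_k=38  p_k/q_k = 723/38
→ (723, 38).  Check: 723²=522729, 362·38²=522728, difference 1.
(723+38√362)^2 = 1045457 + 54948√362

723 38
1045457 54948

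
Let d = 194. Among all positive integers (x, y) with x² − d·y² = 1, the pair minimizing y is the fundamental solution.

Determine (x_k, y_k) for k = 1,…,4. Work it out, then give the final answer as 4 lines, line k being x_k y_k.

[13; 1,12,1,26] for √194; ℓ=4 ⇒ convergent index 3
k=0  a_k=13  p_k/q_k = 13/1
…
k=2  a_k=12  p_k/q_k = 181/13
k=3  a_k=1  p_k/q_k = 195/14
→ (195, 14).  Check: 195²=38025, 194·14²=38024, difference 1.
k=2:  x_2 = 195·195+194·14·14 = 76049,  y_2 = 195·14+14·195 = 5460
k=3:  x_3 = 195·76049+194·14·5460 = 29658915,  y_3 = 195·5460+14·76049 = 2129386
k=4:  x_4 = 195·29658915+194·14·2129386 = 11566900801,  y_4 = 195·2129386+14·29658915 = 830455080

195 14
76049 5460
29658915 2129386
11566900801 830455080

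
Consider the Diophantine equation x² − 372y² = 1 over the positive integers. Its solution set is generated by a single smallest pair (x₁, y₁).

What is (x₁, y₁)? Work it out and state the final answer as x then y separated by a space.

12151 630

d=372: √d = [19; 3,2,12,2,3,38] (ℓ=6, even), read p_5/q_5
a_0=19:  p_0=19·1+0=19,  q_0=19·0+1=1
…
a_4=2:  p_4=2·1678+135=3491,  q_4=2·87+7=181
a_5=3:  p_5=3·3491+1678=12151,  q_5=3·181+87=630
→ (12151, 630).  Check: 12151²=147646801, 372·630²=147646800, difference 1.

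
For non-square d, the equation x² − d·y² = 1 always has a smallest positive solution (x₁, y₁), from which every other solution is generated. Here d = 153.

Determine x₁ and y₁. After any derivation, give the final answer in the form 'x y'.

[12; 2,1,2,2,2,1,2,24] for √153; ℓ=8 ⇒ convergent index 7
step 0: (12, 1)  from 12·(1,0) + (0,1)
…
step 2: (37, 3)  from 1·(25,2) + (12,1)
step 3: (99, 8)  from 2·(37,3) + (25,2)
…
step 6: (804, 65)  from 1·(569,46) + (235,19)
step 7: (2177, 176)  from 2·(804,65) + (569,46)
fundamental: x₁=2177, y₁=176  (since 4739329 − 153·30976 = 1)

2177 176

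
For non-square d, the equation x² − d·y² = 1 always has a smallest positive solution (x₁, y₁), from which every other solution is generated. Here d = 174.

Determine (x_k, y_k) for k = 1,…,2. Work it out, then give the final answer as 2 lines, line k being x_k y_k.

1451 110
4210801 319220

√174 = [13; 5,4,5,26, …], period ℓ=4 (even) → k=3
k=0  a_k=13  p_k/q_k = 13/1
k=1  a_k=5  p_k/q_k = 66/5
k=2  a_k=4  p_k/q_k = 277/21
k=3  a_k=5  p_k/q_k = 1451/110
→ (1451, 110).  Check: 1451²=2105401, 174·110²=2105400, difference 1.
n=2: (1451,110)∘(1451,110) = (1451·1451+174·110·110, 1451·110+110·1451) = (4210801,319220)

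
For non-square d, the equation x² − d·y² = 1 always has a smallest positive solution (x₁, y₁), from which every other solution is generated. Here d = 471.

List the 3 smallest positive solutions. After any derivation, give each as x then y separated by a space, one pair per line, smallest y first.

√471 → a₀=21, period (1,2,2,1,3,…,2,1,42); ℓ=14 even so k=13
i=0: a=21 ⇒ p=21, q=1
i=1: a=1 ⇒ p=22, q=1
i=2: a=2 ⇒ p=65, q=3
i=3: a=2 ⇒ p=152, q=7
…
i=8: a=4 ⇒ p=198665, q=9154
i=9: a=3 ⇒ p=644804, q=29711
i=10: a=1 ⇒ p=843469, q=38865
…
i=12: a=2 ⇒ p=5506953, q=253747
i=13: a=1 ⇒ p=7838695, q=361188
→ (7838695, 361188).  Check: 7838695²=61445139303025, 471·361188²=61445139303024, difference 1.
k=2:  x_2 = 7838695·7838695+471·361188·361188 = 122890278606049,  y_2 = 7838695·361188+361188·7838695 = 5662485139320
k=3:  x_3 = 7838695·122890278606049+471·361188·5662485139320 = 1926598824915678693415,  y_3 = 7838695·5662485139320+361188·122890278606049 = 88772987898323613612

7838695 361188
122890278606049 5662485139320
1926598824915678693415 88772987898323613612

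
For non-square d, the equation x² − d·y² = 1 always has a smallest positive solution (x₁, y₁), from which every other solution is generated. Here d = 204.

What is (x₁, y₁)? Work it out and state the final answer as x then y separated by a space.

[14; 3,1,1,6,1,1,3,28] for √204; ℓ=8 ⇒ convergent index 7
a_0=14:  p_0=14·1+0=14,  q_0=14·0+1=1
a_1=3:  p_1=3·14+1=43,  q_1=3·1+0=3
a_2=1:  p_2=1·43+14=57,  q_2=1·3+1=4
a_3=1:  p_3=1·57+43=100,  q_3=1·4+3=7
…
a_5=1:  p_5=1·657+100=757,  q_5=1·46+7=53
a_6=1:  p_6=1·757+657=1414,  q_6=1·53+46=99
a_7=3:  p_7=3·1414+757=4999,  q_7=3·99+53=350
fundamental: x₁=4999, y₁=350  (since 24990001 − 204·122500 = 1)

4999 350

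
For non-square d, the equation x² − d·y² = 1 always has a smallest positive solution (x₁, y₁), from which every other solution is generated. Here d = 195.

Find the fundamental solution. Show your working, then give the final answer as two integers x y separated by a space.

d=195: √d = [13; 1,26] (ℓ=2, even), read p_1/q_1
step 0: (13, 1)  from 13·(1,0) + (0,1)
step 1: (14, 1)  from 1·(13,1) + (1,0)
fundamental: x₁=14, y₁=1  (since 196 − 195·1 = 1)

14 1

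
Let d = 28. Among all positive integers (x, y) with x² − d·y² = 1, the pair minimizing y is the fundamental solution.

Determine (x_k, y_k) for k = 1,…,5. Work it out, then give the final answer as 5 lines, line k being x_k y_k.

127 24
32257 6096
8193151 1548360
2081028097 393277344
528572943487 99890897016

[5; 3,2,3,10] for √28; ℓ=4 ⇒ convergent index 3
k=0  a_k=5  p_k/q_k = 5/1
…
k=2  a_k=2  p_k/q_k = 37/7
k=3  a_k=3  p_k/q_k = 127/24
fundamental: x₁=127, y₁=24  (since 16129 − 28·576 = 1)
k=2:  x_2 = 127·127+28·24·24 = 32257,  y_2 = 127·24+24·127 = 6096
k=3:  x_3 = 127·32257+28·24·6096 = 8193151,  y_3 = 127·6096+24·32257 = 1548360
k=4:  x_4 = 127·8193151+28·24·1548360 = 2081028097,  y_4 = 127·1548360+24·8193151 = 393277344
k=5:  x_5 = 127·2081028097+28·24·393277344 = 528572943487,  y_5 = 127·393277344+24·2081028097 = 99890897016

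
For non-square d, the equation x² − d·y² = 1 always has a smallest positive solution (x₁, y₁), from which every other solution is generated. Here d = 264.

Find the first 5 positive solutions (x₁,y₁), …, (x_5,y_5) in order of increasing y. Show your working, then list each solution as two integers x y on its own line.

[16; 4,32] for √264; ℓ=2 ⇒ convergent index 1
k=0  a_k=16  p_k/q_k = 16/1
k=1  a_k=4  p_k/q_k = 65/4
→ (65, 4).  Check: 65²=4225, 264·4²=4224, difference 1.
n=2: (65,4)∘(65,4) = (65·65+264·4·4, 65·4+4·65) = (8449,520)
n=3: (8449,520)∘(65,4) = (65·8449+264·4·520, 65·520+4·8449) = (1098305,67596)
n=4: (1098305,67596)∘(65,4) = (65·1098305+264·4·67596, 65·67596+4·1098305) = (142771201,8786960)
n=5: (142771201,8786960)∘(65,4) = (65·142771201+264·4·8786960, 65·8786960+4·142771201) = (18559157825,1142237204)

65 4
8449 520
1098305 67596
142771201 8786960
18559157825 1142237204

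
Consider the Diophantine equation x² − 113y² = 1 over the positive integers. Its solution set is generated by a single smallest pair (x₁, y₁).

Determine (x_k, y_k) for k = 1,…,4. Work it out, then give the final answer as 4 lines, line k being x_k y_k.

√113 = [10; 1,1,1,2,2,1,1,1,20, …], period ℓ=9 (odd) → k=17
i=0: a=10 ⇒ p=10, q=1
i=1: a=1 ⇒ p=11, q=1
i=2: a=1 ⇒ p=21, q=2
i=3: a=1 ⇒ p=32, q=3
i=4: a=2 ⇒ p=85, q=8
…
i=6: a=1 ⇒ p=287, q=27
…
i=9: a=20 ⇒ p=16009, q=1506
i=10: a=1 ⇒ p=16785, q=1579
i=11: a=1 ⇒ p=32794, q=3085
i=12: a=1 ⇒ p=49579, q=4664
…
i=15: a=1 ⇒ p=445435, q=41903
i=16: a=1 ⇒ p=758918, q=71393
i=17: a=1 ⇒ p=1204353, q=113296
(x₁, y₁) = (1204353, 113296);  1204353² − 113·113296² = 1 ✓
n=2: (1204353,113296)∘(1204353,113296) = (1204353·1204353+113·113296·113296, 1204353·113296+113296·1204353) = (2900932297217,272896754976)
n=3: (2900932297217,272896754976)∘(1204353,113296) = (1204353·2900932297217+113·113296·272896754976, 1204353·272896754976+113296·2900932297217) = (6987493029899166849,657328051091107760)
n=4: (6987493029899166849,657328051091107760)∘(1204353,113296) = (1204353·6987493029899166849+113·113296·657328051091107760, 1204353·657328051091107760+113296·6987493029899166849) = (16830816386073401651890177,1583310020631184911403584)

1204353 113296
2900932297217 272896754976
6987493029899166849 657328051091107760
16830816386073401651890177 1583310020631184911403584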